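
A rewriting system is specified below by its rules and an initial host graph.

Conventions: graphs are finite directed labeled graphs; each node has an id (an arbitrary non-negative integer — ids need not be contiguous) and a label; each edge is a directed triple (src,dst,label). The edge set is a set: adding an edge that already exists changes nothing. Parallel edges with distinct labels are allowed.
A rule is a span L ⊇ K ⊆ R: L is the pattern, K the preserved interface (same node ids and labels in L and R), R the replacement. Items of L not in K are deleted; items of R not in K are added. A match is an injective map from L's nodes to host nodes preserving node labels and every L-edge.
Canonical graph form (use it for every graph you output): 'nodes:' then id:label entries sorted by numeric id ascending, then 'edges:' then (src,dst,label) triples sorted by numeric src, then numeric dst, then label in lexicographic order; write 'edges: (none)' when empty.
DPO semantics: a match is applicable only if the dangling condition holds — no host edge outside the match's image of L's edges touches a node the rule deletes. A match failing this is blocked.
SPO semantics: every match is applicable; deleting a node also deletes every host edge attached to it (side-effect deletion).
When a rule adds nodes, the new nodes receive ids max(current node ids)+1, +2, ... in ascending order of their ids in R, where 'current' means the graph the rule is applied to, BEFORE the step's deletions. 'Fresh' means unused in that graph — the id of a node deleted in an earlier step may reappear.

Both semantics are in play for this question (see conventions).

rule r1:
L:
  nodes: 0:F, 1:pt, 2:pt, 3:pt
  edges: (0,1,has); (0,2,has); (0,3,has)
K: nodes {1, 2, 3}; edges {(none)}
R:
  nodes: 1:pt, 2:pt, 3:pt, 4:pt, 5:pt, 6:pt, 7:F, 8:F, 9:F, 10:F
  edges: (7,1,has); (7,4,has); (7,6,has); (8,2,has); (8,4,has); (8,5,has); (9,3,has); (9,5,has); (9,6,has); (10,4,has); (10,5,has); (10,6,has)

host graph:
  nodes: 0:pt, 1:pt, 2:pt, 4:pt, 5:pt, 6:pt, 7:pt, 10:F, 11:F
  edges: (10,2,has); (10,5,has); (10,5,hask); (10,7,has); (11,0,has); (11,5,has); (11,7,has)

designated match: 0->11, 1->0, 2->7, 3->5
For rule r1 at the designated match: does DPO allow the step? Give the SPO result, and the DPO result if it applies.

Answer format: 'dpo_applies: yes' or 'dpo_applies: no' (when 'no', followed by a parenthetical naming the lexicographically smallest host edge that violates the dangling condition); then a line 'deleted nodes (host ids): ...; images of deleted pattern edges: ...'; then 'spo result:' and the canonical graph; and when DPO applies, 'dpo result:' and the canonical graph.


dpo_applies: yes
deleted nodes (host ids): 11; images of deleted pattern edges: (11,0,has); (11,5,has); (11,7,has)
spo result:
nodes: 0:pt, 1:pt, 2:pt, 4:pt, 5:pt, 6:pt, 7:pt, 10:F, 12:pt, 13:pt, 14:pt, 15:F, 16:F, 17:F, 18:F
edges: (10,2,has); (10,5,has); (10,5,hask); (10,7,has); (15,0,has); (15,12,has); (15,14,has); (16,7,has); (16,12,has); (16,13,has); (17,5,has); (17,13,has); (17,14,has); (18,12,has); (18,13,has); (18,14,has)
dpo result:
nodes: 0:pt, 1:pt, 2:pt, 4:pt, 5:pt, 6:pt, 7:pt, 10:F, 12:pt, 13:pt, 14:pt, 15:F, 16:F, 17:F, 18:F
edges: (10,2,has); (10,5,has); (10,5,hask); (10,7,has); (15,0,has); (15,12,has); (15,14,has); (16,7,has); (16,12,has); (16,13,has); (17,5,has); (17,13,has); (17,14,has); (18,12,has); (18,13,has); (18,14,has)


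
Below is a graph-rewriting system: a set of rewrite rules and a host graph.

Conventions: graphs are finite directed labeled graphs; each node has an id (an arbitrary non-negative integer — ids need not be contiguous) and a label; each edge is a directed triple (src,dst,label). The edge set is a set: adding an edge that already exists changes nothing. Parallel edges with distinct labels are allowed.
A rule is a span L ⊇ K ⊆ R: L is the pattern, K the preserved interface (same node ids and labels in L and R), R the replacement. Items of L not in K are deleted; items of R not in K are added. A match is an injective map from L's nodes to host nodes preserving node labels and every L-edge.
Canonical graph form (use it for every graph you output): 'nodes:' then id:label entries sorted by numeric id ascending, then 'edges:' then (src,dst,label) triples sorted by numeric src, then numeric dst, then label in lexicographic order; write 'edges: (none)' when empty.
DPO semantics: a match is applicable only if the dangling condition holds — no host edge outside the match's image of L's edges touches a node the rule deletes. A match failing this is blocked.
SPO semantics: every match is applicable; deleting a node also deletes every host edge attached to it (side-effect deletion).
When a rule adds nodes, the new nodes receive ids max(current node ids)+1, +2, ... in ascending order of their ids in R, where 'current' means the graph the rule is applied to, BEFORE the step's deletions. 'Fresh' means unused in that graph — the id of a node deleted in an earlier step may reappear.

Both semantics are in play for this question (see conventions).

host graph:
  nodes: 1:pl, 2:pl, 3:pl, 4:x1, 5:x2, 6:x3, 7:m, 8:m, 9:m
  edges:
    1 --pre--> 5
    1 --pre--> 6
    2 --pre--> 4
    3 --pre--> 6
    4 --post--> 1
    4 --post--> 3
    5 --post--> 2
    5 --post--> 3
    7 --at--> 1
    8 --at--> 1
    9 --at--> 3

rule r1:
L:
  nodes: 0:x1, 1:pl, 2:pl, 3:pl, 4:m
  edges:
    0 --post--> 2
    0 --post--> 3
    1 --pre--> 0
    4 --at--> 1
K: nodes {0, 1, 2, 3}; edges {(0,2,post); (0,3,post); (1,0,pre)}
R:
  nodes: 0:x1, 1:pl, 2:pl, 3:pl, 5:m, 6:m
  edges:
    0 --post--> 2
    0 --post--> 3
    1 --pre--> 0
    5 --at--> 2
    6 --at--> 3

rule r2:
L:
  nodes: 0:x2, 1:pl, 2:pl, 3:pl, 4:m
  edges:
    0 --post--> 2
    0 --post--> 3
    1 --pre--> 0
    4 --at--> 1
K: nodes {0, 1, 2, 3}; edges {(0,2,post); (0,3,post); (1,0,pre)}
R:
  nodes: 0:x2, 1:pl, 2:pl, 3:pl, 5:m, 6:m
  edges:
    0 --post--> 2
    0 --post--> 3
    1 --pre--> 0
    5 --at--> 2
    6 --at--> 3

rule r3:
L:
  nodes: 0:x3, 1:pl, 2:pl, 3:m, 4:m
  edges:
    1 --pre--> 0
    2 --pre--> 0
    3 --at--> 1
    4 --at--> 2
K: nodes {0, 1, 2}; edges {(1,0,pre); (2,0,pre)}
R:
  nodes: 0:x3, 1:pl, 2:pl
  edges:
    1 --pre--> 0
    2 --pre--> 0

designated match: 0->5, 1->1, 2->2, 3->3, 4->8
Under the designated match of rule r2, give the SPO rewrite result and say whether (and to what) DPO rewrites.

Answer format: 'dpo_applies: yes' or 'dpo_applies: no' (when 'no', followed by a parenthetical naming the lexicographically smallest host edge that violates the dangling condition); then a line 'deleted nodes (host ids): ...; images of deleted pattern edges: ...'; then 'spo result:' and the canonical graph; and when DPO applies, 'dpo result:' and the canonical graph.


dpo_applies: yes
deleted nodes (host ids): 8; images of deleted pattern edges: (8,1,at)
spo result:
nodes: 1:pl, 2:pl, 3:pl, 4:x1, 5:x2, 6:x3, 7:m, 9:m, 10:m, 11:m
edges: (1,5,pre); (1,6,pre); (2,4,pre); (3,6,pre); (4,1,post); (4,3,post); (5,2,post); (5,3,post); (7,1,at); (9,3,at); (10,2,at); (11,3,at)
dpo result:
nodes: 1:pl, 2:pl, 3:pl, 4:x1, 5:x2, 6:x3, 7:m, 9:m, 10:m, 11:m
edges: (1,5,pre); (1,6,pre); (2,4,pre); (3,6,pre); (4,1,post); (4,3,post); (5,2,post); (5,3,post); (7,1,at); (9,3,at); (10,2,at); (11,3,at)


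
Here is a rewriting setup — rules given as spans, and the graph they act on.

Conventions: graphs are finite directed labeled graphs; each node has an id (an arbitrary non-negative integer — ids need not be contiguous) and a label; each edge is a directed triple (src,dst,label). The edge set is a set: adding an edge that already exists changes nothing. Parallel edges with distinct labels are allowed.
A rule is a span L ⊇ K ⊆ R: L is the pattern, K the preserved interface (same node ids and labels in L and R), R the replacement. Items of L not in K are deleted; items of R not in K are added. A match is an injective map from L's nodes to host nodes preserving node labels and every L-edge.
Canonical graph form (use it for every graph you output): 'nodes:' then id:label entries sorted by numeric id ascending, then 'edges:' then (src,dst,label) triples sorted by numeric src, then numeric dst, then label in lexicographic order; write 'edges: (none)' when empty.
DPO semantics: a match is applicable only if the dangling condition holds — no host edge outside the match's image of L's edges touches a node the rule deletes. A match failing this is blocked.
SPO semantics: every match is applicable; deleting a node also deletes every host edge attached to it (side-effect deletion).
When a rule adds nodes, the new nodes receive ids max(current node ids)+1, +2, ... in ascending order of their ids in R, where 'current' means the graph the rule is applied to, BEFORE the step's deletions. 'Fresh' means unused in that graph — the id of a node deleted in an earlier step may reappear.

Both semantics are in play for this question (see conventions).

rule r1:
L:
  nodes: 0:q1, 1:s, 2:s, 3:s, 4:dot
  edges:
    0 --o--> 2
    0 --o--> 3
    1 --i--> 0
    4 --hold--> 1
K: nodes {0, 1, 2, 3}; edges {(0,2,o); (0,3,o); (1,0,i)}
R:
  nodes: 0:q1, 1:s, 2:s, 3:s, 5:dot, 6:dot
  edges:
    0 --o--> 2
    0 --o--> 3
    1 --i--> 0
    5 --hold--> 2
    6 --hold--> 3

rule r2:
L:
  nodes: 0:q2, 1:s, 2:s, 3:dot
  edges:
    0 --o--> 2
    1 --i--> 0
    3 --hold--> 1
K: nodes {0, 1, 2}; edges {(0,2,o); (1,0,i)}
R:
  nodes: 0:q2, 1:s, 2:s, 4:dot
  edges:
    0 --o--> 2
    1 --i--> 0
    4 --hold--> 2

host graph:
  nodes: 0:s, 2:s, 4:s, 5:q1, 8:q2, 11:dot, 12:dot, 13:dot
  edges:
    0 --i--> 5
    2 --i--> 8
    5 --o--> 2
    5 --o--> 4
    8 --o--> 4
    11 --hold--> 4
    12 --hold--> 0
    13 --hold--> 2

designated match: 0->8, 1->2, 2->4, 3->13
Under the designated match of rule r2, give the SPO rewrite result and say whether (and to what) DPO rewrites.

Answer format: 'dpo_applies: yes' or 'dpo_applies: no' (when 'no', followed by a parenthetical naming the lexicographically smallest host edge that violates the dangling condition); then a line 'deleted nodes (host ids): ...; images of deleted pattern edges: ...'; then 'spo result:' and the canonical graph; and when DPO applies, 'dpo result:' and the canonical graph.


dpo_applies: yes
deleted nodes (host ids): 13; images of deleted pattern edges: (13,2,hold)
spo result:
nodes: 0:s, 2:s, 4:s, 5:q1, 8:q2, 11:dot, 12:dot, 14:dot
edges: (0,5,i); (2,8,i); (5,2,o); (5,4,o); (8,4,o); (11,4,hold); (12,0,hold); (14,4,hold)
dpo result:
nodes: 0:s, 2:s, 4:s, 5:q1, 8:q2, 11:dot, 12:dot, 14:dot
edges: (0,5,i); (2,8,i); (5,2,o); (5,4,o); (8,4,o); (11,4,hold); (12,0,hold); (14,4,hold)


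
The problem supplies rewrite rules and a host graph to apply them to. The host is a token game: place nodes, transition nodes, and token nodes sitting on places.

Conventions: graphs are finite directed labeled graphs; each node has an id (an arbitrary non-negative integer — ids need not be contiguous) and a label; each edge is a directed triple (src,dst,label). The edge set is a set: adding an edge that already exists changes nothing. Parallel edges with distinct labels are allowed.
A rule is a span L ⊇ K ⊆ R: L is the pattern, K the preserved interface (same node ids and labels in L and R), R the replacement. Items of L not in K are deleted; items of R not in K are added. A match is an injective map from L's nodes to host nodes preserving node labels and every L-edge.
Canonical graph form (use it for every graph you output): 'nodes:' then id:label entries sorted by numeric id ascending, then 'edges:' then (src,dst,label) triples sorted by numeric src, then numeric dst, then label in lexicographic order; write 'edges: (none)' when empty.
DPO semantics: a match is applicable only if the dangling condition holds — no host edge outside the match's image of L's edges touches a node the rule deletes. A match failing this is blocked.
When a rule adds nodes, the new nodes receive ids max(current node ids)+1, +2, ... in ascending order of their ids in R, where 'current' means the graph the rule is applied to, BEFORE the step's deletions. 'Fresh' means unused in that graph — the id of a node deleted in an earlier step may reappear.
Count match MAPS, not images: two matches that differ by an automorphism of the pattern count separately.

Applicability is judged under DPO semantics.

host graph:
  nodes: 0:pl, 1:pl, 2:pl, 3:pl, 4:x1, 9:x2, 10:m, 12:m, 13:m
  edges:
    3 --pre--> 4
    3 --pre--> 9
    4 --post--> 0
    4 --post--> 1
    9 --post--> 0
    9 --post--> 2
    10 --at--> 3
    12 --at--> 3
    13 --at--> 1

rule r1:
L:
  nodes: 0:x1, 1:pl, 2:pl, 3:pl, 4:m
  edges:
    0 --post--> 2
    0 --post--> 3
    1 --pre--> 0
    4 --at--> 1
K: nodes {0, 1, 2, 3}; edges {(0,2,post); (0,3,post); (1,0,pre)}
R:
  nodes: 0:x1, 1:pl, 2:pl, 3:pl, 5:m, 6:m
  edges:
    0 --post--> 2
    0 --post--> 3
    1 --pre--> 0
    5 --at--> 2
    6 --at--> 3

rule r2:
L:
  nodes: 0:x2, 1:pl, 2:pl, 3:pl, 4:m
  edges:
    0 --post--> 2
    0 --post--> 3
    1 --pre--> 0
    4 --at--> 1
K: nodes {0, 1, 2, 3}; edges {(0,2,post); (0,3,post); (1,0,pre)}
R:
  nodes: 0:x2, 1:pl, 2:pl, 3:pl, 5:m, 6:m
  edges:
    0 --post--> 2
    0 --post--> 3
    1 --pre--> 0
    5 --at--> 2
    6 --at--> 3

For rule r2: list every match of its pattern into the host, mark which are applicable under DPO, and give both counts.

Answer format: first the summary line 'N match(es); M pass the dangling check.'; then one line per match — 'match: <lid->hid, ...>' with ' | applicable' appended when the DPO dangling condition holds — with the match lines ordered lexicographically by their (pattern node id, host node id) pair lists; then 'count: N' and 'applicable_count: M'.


4 match(es); 4 pass the dangling check.
match: 0->9, 1->3, 2->0, 3->2, 4->10 | applicable
match: 0->9, 1->3, 2->0, 3->2, 4->12 | applicable
match: 0->9, 1->3, 2->2, 3->0, 4->10 | applicable
match: 0->9, 1->3, 2->2, 3->0, 4->12 | applicable
count: 4
applicable_count: 4


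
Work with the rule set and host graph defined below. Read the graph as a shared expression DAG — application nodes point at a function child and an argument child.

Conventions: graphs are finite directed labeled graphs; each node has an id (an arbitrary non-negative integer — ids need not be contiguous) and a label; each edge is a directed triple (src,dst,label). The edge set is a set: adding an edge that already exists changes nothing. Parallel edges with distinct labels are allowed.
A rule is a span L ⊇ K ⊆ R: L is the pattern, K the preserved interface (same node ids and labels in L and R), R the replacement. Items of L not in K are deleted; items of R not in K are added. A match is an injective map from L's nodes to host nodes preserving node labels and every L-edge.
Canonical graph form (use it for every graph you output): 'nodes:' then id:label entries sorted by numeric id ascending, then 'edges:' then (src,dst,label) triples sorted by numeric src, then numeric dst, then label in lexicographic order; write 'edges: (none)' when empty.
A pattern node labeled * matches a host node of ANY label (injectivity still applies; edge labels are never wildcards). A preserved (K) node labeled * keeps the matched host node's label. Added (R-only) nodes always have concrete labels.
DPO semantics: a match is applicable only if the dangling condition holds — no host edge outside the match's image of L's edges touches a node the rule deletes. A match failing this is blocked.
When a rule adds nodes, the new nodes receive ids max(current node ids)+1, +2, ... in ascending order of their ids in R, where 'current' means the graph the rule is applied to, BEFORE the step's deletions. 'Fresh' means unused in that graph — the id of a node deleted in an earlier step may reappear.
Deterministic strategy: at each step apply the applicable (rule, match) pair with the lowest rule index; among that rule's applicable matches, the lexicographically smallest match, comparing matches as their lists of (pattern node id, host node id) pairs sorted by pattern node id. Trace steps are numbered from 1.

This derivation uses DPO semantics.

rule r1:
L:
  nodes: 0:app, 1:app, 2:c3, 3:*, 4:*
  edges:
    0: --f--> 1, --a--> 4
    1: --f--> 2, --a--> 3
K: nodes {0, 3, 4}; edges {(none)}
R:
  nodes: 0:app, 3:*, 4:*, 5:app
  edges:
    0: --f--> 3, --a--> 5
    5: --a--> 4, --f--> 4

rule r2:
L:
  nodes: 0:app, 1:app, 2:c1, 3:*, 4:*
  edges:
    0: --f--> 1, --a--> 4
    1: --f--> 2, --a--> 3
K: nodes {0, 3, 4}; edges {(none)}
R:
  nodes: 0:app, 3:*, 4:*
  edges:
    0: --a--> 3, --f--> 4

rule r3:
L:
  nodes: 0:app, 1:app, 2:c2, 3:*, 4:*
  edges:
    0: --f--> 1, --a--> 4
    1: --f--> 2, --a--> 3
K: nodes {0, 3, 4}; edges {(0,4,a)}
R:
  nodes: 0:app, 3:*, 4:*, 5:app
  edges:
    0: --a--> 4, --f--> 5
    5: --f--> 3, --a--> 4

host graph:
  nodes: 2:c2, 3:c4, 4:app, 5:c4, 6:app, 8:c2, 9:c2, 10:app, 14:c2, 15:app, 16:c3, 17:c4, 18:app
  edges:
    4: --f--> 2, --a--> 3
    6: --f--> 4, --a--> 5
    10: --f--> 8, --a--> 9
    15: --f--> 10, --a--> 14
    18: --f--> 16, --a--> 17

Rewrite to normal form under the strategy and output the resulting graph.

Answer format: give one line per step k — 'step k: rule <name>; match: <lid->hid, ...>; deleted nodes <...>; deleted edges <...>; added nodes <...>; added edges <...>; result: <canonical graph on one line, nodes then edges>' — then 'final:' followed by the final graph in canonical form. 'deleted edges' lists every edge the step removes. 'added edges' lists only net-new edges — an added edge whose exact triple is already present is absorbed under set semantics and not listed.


step 1: rule r3; match: 0->6, 1->4, 2->2, 3->3, 4->5; deleted nodes 2, 4; deleted edges (4,2,f); (4,3,a); (6,4,f); added nodes 19; added edges (6,19,f); (19,3,f); (19,5,a); result: nodes: 3:c4, 5:c4, 6:app, 8:c2, 9:c2, 10:app, 14:c2, 15:app, 16:c3, 17:c4, 18:app, 19:app edges: (6,5,a); (6,19,f); (10,8,f); (10,9,a); (15,10,f); (15,14,a); (18,16,f); (18,17,a); (19,3,f); (19,5,a)
step 2: rule r3; match: 0->15, 1->10, 2->8, 3->9, 4->14; deleted nodes 8, 10; deleted edges (10,8,f); (10,9,a); (15,10,f); added nodes 20; added edges (15,20,f); (20,9,f); (20,14,a); result: nodes: 3:c4, 5:c4, 6:app, 9:c2, 14:c2, 15:app, 16:c3, 17:c4, 18:app, 19:app, 20:app edges: (6,5,a); (6,19,f); (15,14,a); (15,20,f); (18,16,f); (18,17,a); (19,3,f); (19,5,a); (20,9,f); (20,14,a)
final:
nodes: 3:c4, 5:c4, 6:app, 9:c2, 14:c2, 15:app, 16:c3, 17:c4, 18:app, 19:app, 20:app
edges: (6,5,a); (6,19,f); (15,14,a); (15,20,f); (18,16,f); (18,17,a); (19,3,f); (19,5,a); (20,9,f); (20,14,a)


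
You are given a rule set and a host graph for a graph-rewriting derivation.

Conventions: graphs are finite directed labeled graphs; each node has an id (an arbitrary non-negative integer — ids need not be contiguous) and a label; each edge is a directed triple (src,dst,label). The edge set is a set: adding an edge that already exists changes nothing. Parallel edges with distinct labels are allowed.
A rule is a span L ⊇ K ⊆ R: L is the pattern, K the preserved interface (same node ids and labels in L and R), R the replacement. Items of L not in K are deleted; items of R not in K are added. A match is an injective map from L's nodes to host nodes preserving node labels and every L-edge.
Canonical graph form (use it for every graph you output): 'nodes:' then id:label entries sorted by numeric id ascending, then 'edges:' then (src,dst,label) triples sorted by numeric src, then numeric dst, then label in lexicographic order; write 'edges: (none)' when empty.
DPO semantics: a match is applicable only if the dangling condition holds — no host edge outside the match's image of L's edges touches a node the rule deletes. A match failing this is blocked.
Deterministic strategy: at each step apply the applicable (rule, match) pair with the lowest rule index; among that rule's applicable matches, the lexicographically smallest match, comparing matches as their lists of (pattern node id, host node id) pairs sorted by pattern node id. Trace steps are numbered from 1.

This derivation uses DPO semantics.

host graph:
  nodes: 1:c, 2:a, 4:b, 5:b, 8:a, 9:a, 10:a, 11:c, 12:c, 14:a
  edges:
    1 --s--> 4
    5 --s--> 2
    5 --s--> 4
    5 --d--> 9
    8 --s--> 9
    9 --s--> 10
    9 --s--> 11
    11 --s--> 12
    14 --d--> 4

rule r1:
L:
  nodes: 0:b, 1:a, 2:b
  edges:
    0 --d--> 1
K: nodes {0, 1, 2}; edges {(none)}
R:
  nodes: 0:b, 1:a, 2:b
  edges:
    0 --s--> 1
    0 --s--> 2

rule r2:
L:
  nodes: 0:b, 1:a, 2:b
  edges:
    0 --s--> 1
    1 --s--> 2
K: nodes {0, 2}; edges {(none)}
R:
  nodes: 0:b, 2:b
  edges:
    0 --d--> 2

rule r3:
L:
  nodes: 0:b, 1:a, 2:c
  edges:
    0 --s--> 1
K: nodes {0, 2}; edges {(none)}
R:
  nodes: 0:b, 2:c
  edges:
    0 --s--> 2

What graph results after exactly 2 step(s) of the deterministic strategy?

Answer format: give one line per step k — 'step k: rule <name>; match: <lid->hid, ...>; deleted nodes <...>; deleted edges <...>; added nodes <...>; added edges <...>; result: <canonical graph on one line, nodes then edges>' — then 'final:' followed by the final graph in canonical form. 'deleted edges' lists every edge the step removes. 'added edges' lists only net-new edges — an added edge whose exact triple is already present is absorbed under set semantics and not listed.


step 1: rule r1; match: 0->5, 1->9, 2->4; deleted nodes (none); deleted edges (5,9,d); added nodes (none); added edges (5,9,s); result: nodes: 1:c, 2:a, 4:b, 5:b, 8:a, 9:a, 10:a, 11:c, 12:c, 14:a edges: (1,4,s); (5,2,s); (5,4,s); (5,9,s); (8,9,s); (9,10,s); (9,11,s); (11,12,s); (14,4,d)
step 2: rule r3; match: 0->5, 1->2, 2->1; deleted nodes 2; deleted edges (5,2,s); added nodes (none); added edges (5,1,s); result: nodes: 1:c, 4:b, 5:b, 8:a, 9:a, 10:a, 11:c, 12:c, 14:a edges: (1,4,s); (5,1,s); (5,4,s); (5,9,s); (8,9,s); (9,10,s); (9,11,s); (11,12,s); (14,4,d)
final:
nodes: 1:c, 4:b, 5:b, 8:a, 9:a, 10:a, 11:c, 12:c, 14:a
edges: (1,4,s); (5,1,s); (5,4,s); (5,9,s); (8,9,s); (9,10,s); (9,11,s); (11,12,s); (14,4,d)


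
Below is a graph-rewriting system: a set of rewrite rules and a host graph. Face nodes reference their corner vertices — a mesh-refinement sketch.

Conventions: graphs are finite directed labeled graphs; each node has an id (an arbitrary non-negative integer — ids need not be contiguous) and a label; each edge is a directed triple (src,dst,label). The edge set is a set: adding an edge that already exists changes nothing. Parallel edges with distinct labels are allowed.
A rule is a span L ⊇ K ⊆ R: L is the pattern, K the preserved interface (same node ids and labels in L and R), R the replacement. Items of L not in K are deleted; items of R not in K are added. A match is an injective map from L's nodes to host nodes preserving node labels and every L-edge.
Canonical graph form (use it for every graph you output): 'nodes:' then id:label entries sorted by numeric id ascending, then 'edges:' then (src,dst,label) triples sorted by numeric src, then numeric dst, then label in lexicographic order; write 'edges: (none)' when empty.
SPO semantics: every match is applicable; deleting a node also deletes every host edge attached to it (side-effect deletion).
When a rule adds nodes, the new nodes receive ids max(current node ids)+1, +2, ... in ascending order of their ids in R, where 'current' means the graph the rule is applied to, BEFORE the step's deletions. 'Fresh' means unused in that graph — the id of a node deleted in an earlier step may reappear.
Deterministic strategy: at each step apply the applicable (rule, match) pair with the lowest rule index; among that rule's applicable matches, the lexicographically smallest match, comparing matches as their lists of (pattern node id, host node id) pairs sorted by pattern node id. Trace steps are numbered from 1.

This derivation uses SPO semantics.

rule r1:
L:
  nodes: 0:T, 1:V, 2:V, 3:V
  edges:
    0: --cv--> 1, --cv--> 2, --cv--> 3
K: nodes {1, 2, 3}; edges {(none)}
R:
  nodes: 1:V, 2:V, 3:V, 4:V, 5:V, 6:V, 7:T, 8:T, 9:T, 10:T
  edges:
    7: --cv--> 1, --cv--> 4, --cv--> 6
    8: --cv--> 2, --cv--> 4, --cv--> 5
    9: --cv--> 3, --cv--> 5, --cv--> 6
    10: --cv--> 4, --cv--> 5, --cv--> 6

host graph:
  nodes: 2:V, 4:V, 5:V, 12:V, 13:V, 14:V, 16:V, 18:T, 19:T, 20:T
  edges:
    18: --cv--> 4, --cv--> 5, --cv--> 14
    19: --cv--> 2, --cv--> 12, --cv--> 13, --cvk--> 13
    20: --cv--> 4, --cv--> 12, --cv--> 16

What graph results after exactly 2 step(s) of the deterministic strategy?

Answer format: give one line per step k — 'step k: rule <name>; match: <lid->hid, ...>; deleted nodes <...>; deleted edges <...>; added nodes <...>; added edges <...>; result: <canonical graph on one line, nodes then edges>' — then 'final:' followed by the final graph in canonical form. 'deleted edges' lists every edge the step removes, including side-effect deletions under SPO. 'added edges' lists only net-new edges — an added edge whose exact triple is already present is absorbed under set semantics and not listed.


step 1: rule r1; match: 0->18, 1->4, 2->5, 3->14; deleted nodes 18; deleted edges (18,4,cv); (18,5,cv); (18,14,cv); added nodes 21, 22, 23, 24, 25, 26, 27; added edges (24,4,cv); (24,21,cv); (24,23,cv); (25,5,cv); (25,21,cv); (25,22,cv); (26,14,cv); (26,22,cv); (26,23,cv); (27,21,cv); (27,22,cv); (27,23,cv); result: nodes: 2:V, 4:V, 5:V, 12:V, 13:V, 14:V, 16:V, 19:T, 20:T, 21:V, 22:V, 23:V, 24:T, 25:T, 26:T, 27:T edges: (19,2,cv); (19,12,cv); (19,13,cv); (19,13,cvk); (20,4,cv); (20,12,cv); (20,16,cv); (24,4,cv); (24,21,cv); (24,23,cv); (25,5,cv); (25,21,cv); (25,22,cv); (26,14,cv); (26,22,cv); (26,23,cv); (27,21,cv); (27,22,cv); (27,23,cv)
step 2: rule r1; match: 0->19, 1->2, 2->12, 3->13; deleted nodes 19; deleted edges (19,2,cv); (19,12,cv); (19,13,cv); (19,13,cvk); added nodes 28, 29, 30, 31, 32, 33, 34; added edges (31,2,cv); (31,28,cv); (31,30,cv); (32,12,cv); (32,28,cv); (32,29,cv); (33,13,cv); (33,29,cv); (33,30,cv); (34,28,cv); (34,29,cv); (34,30,cv); result: nodes: 2:V, 4:V, 5:V, 12:V, 13:V, 14:V, 16:V, 20:T, 21:V, 22:V, 23:V, 24:T, 25:T, 26:T, 27:T, 28:V, 29:V, 30:V, 31:T, 32:T, 33:T, 34:T edges: (20,4,cv); (20,12,cv); (20,16,cv); (24,4,cv); (24,21,cv); (24,23,cv); (25,5,cv); (25,21,cv); (25,22,cv); (26,14,cv); (26,22,cv); (26,23,cv); (27,21,cv); (27,22,cv); (27,23,cv); (31,2,cv); (31,28,cv); (31,30,cv); (32,12,cv); (32,28,cv); (32,29,cv); (33,13,cv); (33,29,cv); (33,30,cv); (34,28,cv); (34,29,cv); (34,30,cv)
final:
nodes: 2:V, 4:V, 5:V, 12:V, 13:V, 14:V, 16:V, 20:T, 21:V, 22:V, 23:V, 24:T, 25:T, 26:T, 27:T, 28:V, 29:V, 30:V, 31:T, 32:T, 33:T, 34:T
edges: (20,4,cv); (20,12,cv); (20,16,cv); (24,4,cv); (24,21,cv); (24,23,cv); (25,5,cv); (25,21,cv); (25,22,cv); (26,14,cv); (26,22,cv); (26,23,cv); (27,21,cv); (27,22,cv); (27,23,cv); (31,2,cv); (31,28,cv); (31,30,cv); (32,12,cv); (32,28,cv); (32,29,cv); (33,13,cv); (33,29,cv); (33,30,cv); (34,28,cv); (34,29,cv); (34,30,cv)


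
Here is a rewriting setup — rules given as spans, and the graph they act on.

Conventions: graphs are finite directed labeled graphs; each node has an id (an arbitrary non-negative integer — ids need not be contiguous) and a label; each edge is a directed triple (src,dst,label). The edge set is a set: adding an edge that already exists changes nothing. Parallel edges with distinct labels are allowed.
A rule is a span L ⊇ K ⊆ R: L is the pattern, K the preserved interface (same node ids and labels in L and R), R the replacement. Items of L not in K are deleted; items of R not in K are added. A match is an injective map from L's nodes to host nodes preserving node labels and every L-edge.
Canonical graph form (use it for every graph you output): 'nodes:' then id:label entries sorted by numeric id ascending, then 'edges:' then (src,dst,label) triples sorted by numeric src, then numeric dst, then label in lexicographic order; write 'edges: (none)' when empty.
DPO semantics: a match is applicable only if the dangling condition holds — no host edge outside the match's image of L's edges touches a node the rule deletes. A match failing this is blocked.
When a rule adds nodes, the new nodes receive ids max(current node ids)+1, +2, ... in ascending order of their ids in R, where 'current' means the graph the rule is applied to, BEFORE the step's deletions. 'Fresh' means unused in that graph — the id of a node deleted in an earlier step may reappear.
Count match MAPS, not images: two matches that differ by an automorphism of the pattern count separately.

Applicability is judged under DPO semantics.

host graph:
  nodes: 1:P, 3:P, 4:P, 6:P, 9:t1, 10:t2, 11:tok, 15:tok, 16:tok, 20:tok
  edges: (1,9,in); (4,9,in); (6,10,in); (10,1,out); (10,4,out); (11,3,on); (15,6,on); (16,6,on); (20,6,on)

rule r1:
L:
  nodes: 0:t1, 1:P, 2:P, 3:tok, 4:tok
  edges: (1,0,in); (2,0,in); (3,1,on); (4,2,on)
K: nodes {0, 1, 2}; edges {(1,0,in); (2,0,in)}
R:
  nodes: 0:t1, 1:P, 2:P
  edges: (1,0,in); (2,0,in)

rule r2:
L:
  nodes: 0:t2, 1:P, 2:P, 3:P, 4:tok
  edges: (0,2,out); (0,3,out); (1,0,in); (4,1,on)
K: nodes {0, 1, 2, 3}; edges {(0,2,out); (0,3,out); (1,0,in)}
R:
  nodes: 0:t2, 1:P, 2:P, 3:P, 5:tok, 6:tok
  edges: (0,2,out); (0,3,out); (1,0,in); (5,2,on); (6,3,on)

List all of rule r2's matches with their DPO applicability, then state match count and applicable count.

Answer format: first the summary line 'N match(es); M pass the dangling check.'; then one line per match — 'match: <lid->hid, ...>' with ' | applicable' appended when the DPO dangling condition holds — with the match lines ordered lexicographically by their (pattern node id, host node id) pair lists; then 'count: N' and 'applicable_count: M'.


6 match(es); 6 pass the dangling check.
match: 0->10, 1->6, 2->1, 3->4, 4->15 | applicable
match: 0->10, 1->6, 2->1, 3->4, 4->16 | applicable
match: 0->10, 1->6, 2->1, 3->4, 4->20 | applicable
match: 0->10, 1->6, 2->4, 3->1, 4->15 | applicable
match: 0->10, 1->6, 2->4, 3->1, 4->16 | applicable
match: 0->10, 1->6, 2->4, 3->1, 4->20 | applicable
count: 6
applicable_count: 6


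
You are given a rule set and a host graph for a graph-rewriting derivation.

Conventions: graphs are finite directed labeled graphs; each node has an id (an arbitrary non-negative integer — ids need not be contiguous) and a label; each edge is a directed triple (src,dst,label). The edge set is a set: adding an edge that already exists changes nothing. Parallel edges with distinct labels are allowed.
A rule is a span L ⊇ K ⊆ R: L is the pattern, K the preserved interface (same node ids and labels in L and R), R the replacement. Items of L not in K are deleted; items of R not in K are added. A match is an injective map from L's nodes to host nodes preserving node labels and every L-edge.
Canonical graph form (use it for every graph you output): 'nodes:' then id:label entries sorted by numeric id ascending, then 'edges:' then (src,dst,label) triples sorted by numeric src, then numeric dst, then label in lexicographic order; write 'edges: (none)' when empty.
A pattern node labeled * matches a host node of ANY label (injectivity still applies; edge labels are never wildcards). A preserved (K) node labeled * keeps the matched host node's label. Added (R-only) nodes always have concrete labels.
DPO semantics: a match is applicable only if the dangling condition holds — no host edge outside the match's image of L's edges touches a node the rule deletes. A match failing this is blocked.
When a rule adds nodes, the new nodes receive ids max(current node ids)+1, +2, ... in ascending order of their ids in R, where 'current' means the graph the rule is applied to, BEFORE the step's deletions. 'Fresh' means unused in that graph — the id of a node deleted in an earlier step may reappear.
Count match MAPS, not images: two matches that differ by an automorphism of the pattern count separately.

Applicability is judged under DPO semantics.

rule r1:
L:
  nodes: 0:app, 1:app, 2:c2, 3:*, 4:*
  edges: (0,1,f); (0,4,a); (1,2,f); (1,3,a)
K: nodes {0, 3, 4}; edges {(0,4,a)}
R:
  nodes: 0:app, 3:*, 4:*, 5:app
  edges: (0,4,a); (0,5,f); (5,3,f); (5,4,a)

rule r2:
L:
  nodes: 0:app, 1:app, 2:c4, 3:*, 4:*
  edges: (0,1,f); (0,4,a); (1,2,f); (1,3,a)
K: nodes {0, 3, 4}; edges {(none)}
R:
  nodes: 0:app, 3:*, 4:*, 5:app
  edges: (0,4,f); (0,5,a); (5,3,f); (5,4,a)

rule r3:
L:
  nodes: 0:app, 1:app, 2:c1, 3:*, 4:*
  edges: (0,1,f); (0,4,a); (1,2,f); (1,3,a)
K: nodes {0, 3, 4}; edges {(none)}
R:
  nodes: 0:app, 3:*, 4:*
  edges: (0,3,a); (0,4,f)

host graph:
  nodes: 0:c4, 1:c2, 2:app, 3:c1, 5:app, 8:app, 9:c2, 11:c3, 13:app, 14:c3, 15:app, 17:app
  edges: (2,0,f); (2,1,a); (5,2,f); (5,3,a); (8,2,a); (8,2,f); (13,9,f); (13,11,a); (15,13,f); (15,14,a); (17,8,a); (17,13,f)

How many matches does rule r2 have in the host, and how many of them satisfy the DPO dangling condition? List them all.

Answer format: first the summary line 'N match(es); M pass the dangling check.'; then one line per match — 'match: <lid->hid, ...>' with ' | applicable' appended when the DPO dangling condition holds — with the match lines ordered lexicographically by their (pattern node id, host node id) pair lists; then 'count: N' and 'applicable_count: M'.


1 match(es); 0 pass the dangling check.
match: 0->5, 1->2, 2->0, 3->1, 4->3
count: 1
applicable_count: 0


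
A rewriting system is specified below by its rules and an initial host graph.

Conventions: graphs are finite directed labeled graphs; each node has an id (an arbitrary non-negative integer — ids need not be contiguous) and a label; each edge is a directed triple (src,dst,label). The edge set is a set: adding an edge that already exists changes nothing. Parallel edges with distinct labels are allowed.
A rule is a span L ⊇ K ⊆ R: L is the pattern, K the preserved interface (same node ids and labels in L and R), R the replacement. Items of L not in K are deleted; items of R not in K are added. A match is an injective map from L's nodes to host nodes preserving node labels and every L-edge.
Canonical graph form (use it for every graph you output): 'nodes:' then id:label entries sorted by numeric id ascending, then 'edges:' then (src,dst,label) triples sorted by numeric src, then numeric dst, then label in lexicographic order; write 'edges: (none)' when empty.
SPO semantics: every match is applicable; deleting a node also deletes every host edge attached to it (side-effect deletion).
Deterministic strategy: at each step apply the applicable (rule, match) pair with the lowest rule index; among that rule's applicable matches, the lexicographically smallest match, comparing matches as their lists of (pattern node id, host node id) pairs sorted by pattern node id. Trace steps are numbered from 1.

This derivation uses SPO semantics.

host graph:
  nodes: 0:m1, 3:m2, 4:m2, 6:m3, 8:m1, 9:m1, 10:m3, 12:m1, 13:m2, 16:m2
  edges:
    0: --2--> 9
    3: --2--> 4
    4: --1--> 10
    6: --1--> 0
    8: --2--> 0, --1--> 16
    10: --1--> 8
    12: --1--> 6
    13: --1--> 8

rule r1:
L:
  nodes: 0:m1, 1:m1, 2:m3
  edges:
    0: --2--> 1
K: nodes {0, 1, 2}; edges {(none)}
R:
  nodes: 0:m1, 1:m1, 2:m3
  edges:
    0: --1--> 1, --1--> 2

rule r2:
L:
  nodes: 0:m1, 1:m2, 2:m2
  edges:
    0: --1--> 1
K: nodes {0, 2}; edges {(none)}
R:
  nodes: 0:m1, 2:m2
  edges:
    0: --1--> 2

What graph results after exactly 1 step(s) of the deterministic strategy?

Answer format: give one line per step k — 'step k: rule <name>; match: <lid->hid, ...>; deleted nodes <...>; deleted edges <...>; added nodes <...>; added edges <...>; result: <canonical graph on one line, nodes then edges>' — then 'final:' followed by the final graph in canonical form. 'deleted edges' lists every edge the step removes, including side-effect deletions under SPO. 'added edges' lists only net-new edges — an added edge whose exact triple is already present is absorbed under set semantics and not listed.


step 1: rule r1; match: 0->0, 1->9, 2->6; deleted nodes (none); deleted edges (0,9,2); added nodes (none); added edges (0,6,1); (0,9,1); result: nodes: 0:m1, 3:m2, 4:m2, 6:m3, 8:m1, 9:m1, 10:m3, 12:m1, 13:m2, 16:m2 edges: (0,6,1); (0,9,1); (3,4,2); (4,10,1); (6,0,1); (8,0,2); (8,16,1); (10,8,1); (12,6,1); (13,8,1)
final:
nodes: 0:m1, 3:m2, 4:m2, 6:m3, 8:m1, 9:m1, 10:m3, 12:m1, 13:m2, 16:m2
edges: (0,6,1); (0,9,1); (3,4,2); (4,10,1); (6,0,1); (8,0,2); (8,16,1); (10,8,1); (12,6,1); (13,8,1)


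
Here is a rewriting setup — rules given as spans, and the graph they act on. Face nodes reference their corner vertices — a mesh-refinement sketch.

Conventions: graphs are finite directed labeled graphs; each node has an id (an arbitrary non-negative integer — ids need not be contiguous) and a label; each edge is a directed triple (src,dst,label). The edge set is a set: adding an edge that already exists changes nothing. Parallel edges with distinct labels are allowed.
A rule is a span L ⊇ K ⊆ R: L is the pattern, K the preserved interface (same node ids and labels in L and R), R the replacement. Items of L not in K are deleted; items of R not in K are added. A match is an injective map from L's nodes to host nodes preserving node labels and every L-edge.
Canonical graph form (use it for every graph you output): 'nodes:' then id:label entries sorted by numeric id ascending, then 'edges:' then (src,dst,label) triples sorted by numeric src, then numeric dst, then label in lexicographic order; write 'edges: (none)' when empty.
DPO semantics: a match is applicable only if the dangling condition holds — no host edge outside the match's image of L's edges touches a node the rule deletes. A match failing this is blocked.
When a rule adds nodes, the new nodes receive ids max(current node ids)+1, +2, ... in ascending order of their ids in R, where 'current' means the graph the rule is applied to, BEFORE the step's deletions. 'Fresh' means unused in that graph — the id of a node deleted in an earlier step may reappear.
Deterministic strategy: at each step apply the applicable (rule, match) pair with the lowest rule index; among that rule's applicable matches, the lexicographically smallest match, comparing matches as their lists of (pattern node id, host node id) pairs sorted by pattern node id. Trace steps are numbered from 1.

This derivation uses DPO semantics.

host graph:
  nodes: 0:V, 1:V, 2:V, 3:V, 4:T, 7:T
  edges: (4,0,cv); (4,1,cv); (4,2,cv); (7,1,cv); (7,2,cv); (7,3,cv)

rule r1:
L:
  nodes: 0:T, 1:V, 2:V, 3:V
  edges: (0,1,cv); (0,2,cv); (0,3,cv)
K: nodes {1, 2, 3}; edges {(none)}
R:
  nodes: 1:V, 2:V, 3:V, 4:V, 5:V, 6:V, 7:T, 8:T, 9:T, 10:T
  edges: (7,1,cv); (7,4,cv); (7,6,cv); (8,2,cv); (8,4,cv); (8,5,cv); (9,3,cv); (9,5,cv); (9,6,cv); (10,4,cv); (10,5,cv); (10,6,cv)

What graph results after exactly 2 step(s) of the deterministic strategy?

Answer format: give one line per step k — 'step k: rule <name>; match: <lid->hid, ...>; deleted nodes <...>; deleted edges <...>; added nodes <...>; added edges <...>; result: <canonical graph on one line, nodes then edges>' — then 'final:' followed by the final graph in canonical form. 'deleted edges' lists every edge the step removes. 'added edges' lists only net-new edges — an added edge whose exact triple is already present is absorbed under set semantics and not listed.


step 1: rule r1; match: 0->4, 1->0, 2->1, 3->2; deleted nodes 4; deleted edges (4,0,cv); (4,1,cv); (4,2,cv); added nodes 8, 9, 10, 11, 12, 13, 14; added edges (11,0,cv); (11,8,cv); (11,10,cv); (12,1,cv); (12,8,cv); (12,9,cv); (13,2,cv); (13,9,cv); (13,10,cv); (14,8,cv); (14,9,cv); (14,10,cv); result: nodes: 0:V, 1:V, 2:V, 3:V, 7:T, 8:V, 9:V, 10:V, 11:T, 12:T, 13:T, 14:T edges: (7,1,cv); (7,2,cv); (7,3,cv); (11,0,cv); (11,8,cv); (11,10,cv); (12,1,cv); (12,8,cv); (12,9,cv); (13,2,cv); (13,9,cv); (13,10,cv); (14,8,cv); (14,9,cv); (14,10,cv)
step 2: rule r1; match: 0->7, 1->1, 2->2, 3->3; deleted nodes 7; deleted edges (7,1,cv); (7,2,cv); (7,3,cv); added nodes 15, 16, 17, 18, 19, 20, 21; added edges (18,1,cv); (18,15,cv); (18,17,cv); (19,2,cv); (19,15,cv); (19,16,cv); (20,3,cv); (20,16,cv); (20,17,cv); (21,15,cv); (21,16,cv); (21,17,cv); result: nodes: 0:V, 1:V, 2:V, 3:V, 8:V, 9:V, 10:V, 11:T, 12:T, 13:T, 14:T, 15:V, 16:V, 17:V, 18:T, 19:T, 20:T, 21:T edges: (11,0,cv); (11,8,cv); (11,10,cv); (12,1,cv); (12,8,cv); (12,9,cv); (13,2,cv); (13,9,cv); (13,10,cv); (14,8,cv); (14,9,cv); (14,10,cv); (18,1,cv); (18,15,cv); (18,17,cv); (19,2,cv); (19,15,cv); (19,16,cv); (20,3,cv); (20,16,cv); (20,17,cv); (21,15,cv); (21,16,cv); (21,17,cv)
final:
nodes: 0:V, 1:V, 2:V, 3:V, 8:V, 9:V, 10:V, 11:T, 12:T, 13:T, 14:T, 15:V, 16:V, 17:V, 18:T, 19:T, 20:T, 21:T
edges: (11,0,cv); (11,8,cv); (11,10,cv); (12,1,cv); (12,8,cv); (12,9,cv); (13,2,cv); (13,9,cv); (13,10,cv); (14,8,cv); (14,9,cv); (14,10,cv); (18,1,cv); (18,15,cv); (18,17,cv); (19,2,cv); (19,15,cv); (19,16,cv); (20,3,cv); (20,16,cv); (20,17,cv); (21,15,cv); (21,16,cv); (21,17,cv)
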